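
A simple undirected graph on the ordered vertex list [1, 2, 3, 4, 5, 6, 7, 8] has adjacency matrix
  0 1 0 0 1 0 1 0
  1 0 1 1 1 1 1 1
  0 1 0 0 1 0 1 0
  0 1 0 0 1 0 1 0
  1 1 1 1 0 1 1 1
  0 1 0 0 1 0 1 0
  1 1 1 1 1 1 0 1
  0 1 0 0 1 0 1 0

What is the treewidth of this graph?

3

A width-3 tree decomposition is:
Bags: B1 = {2, 5, 6, 7}  B2 = {2, 4, 5, 7}  B3 = {2, 3, 5, 7}  B4 = {1, 2, 5, 7}  B5 = {2, 5, 7, 8}
Tree: B1–B2, B1–B3, B3–B4, B1–B5
The largest bag has 4 vertices, giving width 3; this decomposition certifies tw(G) ≤ 3. Conversely, {1, 2, 5, 7} is a clique of size 4, and the vertices of any clique must share a bag in every tree decomposition; so some bag has ≥ 4 vertices and tw(G) ≥ 3. Therefore the treewidth is 3.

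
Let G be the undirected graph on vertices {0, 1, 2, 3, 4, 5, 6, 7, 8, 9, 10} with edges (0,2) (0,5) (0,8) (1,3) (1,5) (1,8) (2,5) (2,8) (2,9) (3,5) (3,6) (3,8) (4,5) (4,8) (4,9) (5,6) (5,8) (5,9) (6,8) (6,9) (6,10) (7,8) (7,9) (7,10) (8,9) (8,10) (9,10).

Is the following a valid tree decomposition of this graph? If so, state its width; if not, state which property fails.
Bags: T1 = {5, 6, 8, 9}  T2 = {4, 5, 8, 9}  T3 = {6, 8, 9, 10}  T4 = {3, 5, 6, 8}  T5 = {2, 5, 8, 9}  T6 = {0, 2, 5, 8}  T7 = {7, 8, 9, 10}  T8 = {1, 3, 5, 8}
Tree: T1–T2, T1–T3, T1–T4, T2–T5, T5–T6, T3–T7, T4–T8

Checking the three conditions: (i) the bags cover all of {0, 1, 2, 3, 4, 5, 6, 7, 8, 9, 10}; (ii) for each edge, some bag contains both endpoints; (iii) the bags containing any fixed vertex form a subtree. All hold, so the decomposition is valid with width 4 − 1 = 3.

Yes; width 3.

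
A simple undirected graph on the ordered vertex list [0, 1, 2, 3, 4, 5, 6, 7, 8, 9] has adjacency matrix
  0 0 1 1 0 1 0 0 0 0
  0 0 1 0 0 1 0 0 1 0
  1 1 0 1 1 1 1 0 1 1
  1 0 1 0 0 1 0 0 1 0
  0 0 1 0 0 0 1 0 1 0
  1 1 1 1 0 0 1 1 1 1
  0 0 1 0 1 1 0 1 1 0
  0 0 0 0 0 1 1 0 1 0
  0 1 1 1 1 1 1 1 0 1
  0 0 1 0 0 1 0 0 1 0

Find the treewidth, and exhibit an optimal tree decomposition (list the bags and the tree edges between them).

Treewidth 3.
Bags: B1 = {2, 5, 6, 8}  B2 = {2, 3, 5, 8}  B3 = {5, 6, 7, 8}  B4 = {0, 2, 3, 5}  B5 = {2, 4, 6, 8}  B6 = {2, 5, 8, 9}  B7 = {1, 2, 5, 8}
Tree: B1–B2, B1–B3, B2–B4, B1–B5, B1–B6, B2–B7

The largest bag has 4 vertices, giving width 3; this decomposition certifies tw(G) ≤ 3. For the lower bound, the 4 vertices {2, 4, 6, 8} are pairwise adjacent, and any tree decomposition puts a clique entirely inside one bag — forcing width ≥ 3. The upper and lower bounds meet at 3, so that is the treewidth.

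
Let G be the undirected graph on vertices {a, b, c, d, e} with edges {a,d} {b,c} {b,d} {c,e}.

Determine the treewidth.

1

A width-1 tree decomposition is:
Bags: B1 = {c, e}  B2 = {b, c}  B3 = {b, d}  B4 = {a, d}
Tree: B1–B2, B2–B3, B3–B4
Each bag holds 2 vertices, so the decomposition has width 1, which upper-bounds the treewidth. Any graph with an edge has treewidth ≥ 1, and G has the edge c–e. Hence tw(G) = 1 exactly.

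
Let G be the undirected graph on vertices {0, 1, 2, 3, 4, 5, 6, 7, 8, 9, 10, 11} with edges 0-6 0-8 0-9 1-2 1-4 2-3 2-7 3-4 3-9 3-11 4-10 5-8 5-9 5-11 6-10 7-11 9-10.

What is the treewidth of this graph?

3

A width-3 tree decomposition is:
Bags: B1 = {0, 5, 6, 8}  B2 = {0, 5, 6, 9}  B3 = {5, 6, 9, 10}  B4 = {5, 9, 10, 11}  B5 = {3, 9, 10, 11}  B6 = {3, 4, 10, 11}  B7 = {3, 4, 7, 11}  B8 = {2, 3, 4, 7}  B9 = {1, 2, 4, 7}
Tree: B1–B2, B2–B3, B3–B4, B4–B5, B5–B6, B6–B7, B7–B8, B8–B9
The largest bag has 4 vertices, giving width 3; this decomposition certifies tw(G) ≤ 3. For the lower bound: the 4 vertex sets {0,6,8}, {5}, {9}, {3,4,10,11} are disjoint, each induces a connected subgraph, and every pair is joined by at least one edge of G. Contracting each set to a single vertex therefore yields K_{4} as a minor, and since treewidth is minor-monotone, tw(G) ≥ tw(K_{4}) = 3. The upper and lower bounds meet at 3, so that is the treewidth.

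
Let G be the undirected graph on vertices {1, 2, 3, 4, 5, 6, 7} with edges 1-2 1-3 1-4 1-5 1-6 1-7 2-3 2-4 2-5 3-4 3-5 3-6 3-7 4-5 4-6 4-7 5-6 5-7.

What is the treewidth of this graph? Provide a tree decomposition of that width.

Every bag has size at most 5, so the width is 5 − 1 = 4 and tw(G) ≤ 4. Conversely, {1, 2, 3, 4, 5} is a clique of size 5, and the vertices of any clique must share a bag in every tree decomposition; so some bag has ≥ 5 vertices and tw(G) ≥ 4. Hence tw(G) = 4 exactly.

Treewidth 4.
One such decomposition:
Bags: B1 = {1, 3, 4, 5, 6}  B2 = {1, 3, 4, 5, 7}  B3 = {1, 2, 3, 4, 5}
Tree: B1–B2, B1–B3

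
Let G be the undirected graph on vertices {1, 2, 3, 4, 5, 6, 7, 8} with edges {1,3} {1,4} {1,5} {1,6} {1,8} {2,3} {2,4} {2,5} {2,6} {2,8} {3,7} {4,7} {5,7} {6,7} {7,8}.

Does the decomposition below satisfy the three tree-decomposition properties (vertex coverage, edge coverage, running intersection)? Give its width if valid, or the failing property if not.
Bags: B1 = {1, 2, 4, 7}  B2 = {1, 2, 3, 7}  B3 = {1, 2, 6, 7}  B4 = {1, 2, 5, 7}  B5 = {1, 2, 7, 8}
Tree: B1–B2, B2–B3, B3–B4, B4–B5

Checking the three conditions: (i) the bags cover all of {1, 2, 3, 4, 5, 6, 7, 8}; (ii) for each edge, some bag contains both endpoints; (iii) the bags containing any fixed vertex form a subtree. All hold, so the decomposition is valid with width 4 − 1 = 3.

Yes; width 3.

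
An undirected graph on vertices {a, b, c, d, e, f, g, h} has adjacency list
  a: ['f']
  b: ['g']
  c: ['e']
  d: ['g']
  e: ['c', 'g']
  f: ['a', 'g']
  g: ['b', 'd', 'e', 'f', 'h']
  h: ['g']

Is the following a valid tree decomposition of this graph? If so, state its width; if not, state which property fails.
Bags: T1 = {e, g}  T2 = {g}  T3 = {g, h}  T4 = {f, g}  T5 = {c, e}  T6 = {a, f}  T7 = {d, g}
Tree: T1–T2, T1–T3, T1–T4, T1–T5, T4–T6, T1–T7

No — vertex b appears in no bag.

A tree decomposition must satisfy three properties: every vertex lies in some bag; for every edge, both endpoints lie together in some bag; and for every vertex, the bags containing it form a connected subtree. Here vertex b appears in no bag, so the decomposition is invalid.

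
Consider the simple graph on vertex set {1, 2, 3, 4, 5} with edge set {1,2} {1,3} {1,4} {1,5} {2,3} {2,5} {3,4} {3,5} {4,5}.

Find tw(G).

3

A width-3 tree decomposition is:
Bags: B1 = {1, 3, 4, 5}  B2 = {1, 2, 3, 5}
Tree: B1–B2
Every bag has size at most 4, so the width is 4 − 1 = 3 and tw(G) ≤ 3. For the lower bound, the 4 vertices {1, 2, 3, 5} are pairwise adjacent, and any tree decomposition puts a clique entirely inside one bag — forcing width ≥ 3. Combining the bounds, tw(G) = 3.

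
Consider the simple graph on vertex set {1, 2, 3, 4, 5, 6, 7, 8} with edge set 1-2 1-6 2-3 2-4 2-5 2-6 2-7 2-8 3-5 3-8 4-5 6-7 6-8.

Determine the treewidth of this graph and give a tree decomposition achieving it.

Treewidth 2.
One optimal decomposition is:
Bags: B1 = {2, 6, 8}  B2 = {2, 6, 7}  B3 = {2, 3, 8}  B4 = {2, 3, 5}  B5 = {1, 2, 6}  B6 = {2, 4, 5}
Tree: B1–B2, B1–B3, B3–B4, B2–B5, B4–B6

Each bag holds 3 vertices, so the decomposition has width 2, which upper-bounds the treewidth. On the other hand G contains the 3-clique {2, 3, 8}. A clique must lie in a single bag of any decomposition, so no decomposition can have width below 2. Hence tw(G) = 2 exactly.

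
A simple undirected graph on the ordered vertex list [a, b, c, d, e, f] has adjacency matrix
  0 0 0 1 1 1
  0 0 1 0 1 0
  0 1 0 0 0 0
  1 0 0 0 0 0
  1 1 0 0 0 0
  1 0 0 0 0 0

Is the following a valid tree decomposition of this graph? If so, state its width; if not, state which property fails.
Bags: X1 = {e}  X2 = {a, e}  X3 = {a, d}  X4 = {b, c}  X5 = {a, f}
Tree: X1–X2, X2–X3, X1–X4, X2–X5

No — edge (b,e) lies in no bag.

A tree decomposition must satisfy three properties: every vertex lies in some bag; for every edge, both endpoints lie together in some bag; and for every vertex, the bags containing it form a connected subtree. Here edge (b,e) lies in no bag, so the decomposition is invalid.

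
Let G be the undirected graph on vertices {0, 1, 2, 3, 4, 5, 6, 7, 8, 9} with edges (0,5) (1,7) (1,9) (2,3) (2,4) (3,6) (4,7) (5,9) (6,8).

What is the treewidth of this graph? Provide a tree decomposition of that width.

Treewidth 1.
One optimal decomposition is:
Bags: B1 = {6, 8}  B2 = {3, 6}  B3 = {2, 3}  B4 = {2, 4}  B5 = {4, 7}  B6 = {1, 7}  B7 = {1, 9}  B8 = {5, 9}  B9 = {0, 5}
Tree: B1–B2, B2–B3, B3–B4, B4–B5, B5–B6, B6–B7, B7–B8, B8–B9

The largest bag has 2 vertices, giving width 1; this decomposition certifies tw(G) ≤ 1. Any graph with an edge has treewidth ≥ 1, and G has the edge 8–6. Combining the bounds, tw(G) = 1.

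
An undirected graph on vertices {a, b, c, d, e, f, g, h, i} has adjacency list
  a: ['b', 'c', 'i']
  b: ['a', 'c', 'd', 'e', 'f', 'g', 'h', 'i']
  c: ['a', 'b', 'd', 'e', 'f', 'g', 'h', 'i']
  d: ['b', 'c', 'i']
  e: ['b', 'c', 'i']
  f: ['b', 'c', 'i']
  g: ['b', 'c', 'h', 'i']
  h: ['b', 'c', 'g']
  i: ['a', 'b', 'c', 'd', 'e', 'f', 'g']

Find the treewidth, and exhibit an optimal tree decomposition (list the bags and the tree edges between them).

The largest bag has 4 vertices, giving width 3; this decomposition certifies tw(G) ≤ 3. For the lower bound, the 4 vertices {b, c, g, h} are pairwise adjacent, and any tree decomposition puts a clique entirely inside one bag — forcing width ≥ 3. The upper and lower bounds meet at 3, so that is the treewidth.

Treewidth 3.
Bags: B1 = {b, c, f, i}  B2 = {a, b, c, i}  B3 = {b, c, e, i}  B4 = {b, c, d, i}  B5 = {b, c, g, i}  B6 = {b, c, g, h}
Tree: B1–B2, B2–B3, B3–B4, B1–B5, B5–B6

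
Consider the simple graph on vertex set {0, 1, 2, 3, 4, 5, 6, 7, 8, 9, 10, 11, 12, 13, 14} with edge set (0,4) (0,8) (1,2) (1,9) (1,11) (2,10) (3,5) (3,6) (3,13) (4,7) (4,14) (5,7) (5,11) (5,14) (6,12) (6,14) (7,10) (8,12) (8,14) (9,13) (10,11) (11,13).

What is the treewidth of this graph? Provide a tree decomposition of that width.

Each bag holds 4 vertices, so the decomposition has width 3, which upper-bounds the treewidth. For the lower bound: the 4 vertex sets {1,2,9}, {13}, {11}, {3,5,7,10} are disjoint, each induces a connected subgraph, and every pair is joined by at least one edge of G. Contracting each set to a single vertex therefore yields K_{4} as a minor, and since treewidth is minor-monotone, tw(G) ≥ tw(K_{4}) = 3. Therefore the treewidth is 3.

Treewidth 3.
One optimal decomposition is:
Bags: B1 = {1, 2, 9, 13}  B2 = {1, 2, 11, 13}  B3 = {2, 10, 11, 13}  B4 = {3, 10, 11, 13}  B5 = {3, 5, 10, 11}  B6 = {3, 5, 7, 10}  B7 = {3, 5, 6, 7}  B8 = {5, 6, 7, 14}  B9 = {4, 6, 7, 14}  B10 = {4, 6, 12, 14}  B11 = {4, 8, 12, 14}  B12 = {0, 4, 8, 12}
Tree: B1–B2, B2–B3, B3–B4, B4–B5, B5–B6, B6–B7, B7–B8, B8–B9, B9–B10, B10–B11, B11–B12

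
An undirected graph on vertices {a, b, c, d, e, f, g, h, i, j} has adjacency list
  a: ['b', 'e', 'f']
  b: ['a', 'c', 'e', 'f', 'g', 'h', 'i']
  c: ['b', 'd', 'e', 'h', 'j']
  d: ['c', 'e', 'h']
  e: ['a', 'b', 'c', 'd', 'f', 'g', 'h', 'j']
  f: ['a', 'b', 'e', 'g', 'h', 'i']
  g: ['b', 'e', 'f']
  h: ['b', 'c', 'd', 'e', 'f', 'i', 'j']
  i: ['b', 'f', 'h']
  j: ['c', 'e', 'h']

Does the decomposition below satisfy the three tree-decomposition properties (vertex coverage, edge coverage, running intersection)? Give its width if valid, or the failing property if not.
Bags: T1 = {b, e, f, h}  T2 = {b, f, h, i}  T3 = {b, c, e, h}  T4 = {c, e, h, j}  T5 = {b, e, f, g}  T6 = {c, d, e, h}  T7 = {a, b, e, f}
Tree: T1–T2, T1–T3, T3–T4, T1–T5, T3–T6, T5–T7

Yes; width 3.

Checking the three conditions: (i) the bags cover all of {a, b, c, d, e, f, g, h, i, j}; (ii) for each edge, some bag contains both endpoints; (iii) the bags containing any fixed vertex form a subtree. All hold, so the decomposition is valid with width 4 − 1 = 3.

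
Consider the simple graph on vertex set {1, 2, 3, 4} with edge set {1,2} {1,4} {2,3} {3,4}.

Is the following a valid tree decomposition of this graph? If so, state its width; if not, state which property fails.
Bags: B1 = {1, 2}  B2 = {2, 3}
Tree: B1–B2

No — vertex 4 appears in no bag.

A tree decomposition must satisfy three properties: every vertex lies in some bag; for every edge, both endpoints lie together in some bag; and for every vertex, the bags containing it form a connected subtree. Here vertex 4 appears in no bag, so the decomposition is invalid.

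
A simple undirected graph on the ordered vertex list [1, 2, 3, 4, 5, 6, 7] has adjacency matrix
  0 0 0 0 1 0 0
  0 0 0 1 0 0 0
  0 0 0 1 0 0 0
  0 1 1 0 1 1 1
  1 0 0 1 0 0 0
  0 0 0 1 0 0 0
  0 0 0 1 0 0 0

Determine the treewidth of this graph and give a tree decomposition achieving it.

Treewidth 1.
One such decomposition:
Bags: B1 = {4, 5}  B2 = {4, 7}  B3 = {2, 4}  B4 = {1, 5}  B5 = {4, 6}  B6 = {3, 4}
Tree: B1–B2, B2–B3, B1–B4, B1–B5, B5–B6

Every bag has size at most 2, so the width is 2 − 1 = 1 and tw(G) ≤ 1. Since G has at least one edge (e.g. 5–4), it is not an edgeless graph, so tw(G) ≥ 1. Therefore the treewidth is 1.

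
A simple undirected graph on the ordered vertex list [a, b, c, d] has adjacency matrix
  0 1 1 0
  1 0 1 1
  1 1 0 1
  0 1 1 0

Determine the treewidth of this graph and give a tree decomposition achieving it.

Treewidth 2.
One such decomposition:
Bags: B1 = {b, c, d}  B2 = {a, b, c}
Tree: B1–B2

Each bag holds 3 vertices, so the decomposition has width 2, which upper-bounds the treewidth. Conversely, {b, c, d} is a clique of size 3, and the vertices of any clique must share a bag in every tree decomposition; so some bag has ≥ 3 vertices and tw(G) ≥ 2. Hence tw(G) = 2 exactly.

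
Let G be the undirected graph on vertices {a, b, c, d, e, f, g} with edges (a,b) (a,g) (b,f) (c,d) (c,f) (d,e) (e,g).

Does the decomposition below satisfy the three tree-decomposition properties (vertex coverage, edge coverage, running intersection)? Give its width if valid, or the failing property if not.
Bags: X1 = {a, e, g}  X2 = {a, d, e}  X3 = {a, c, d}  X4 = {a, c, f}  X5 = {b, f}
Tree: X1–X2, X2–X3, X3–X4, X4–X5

No — edge (a,b) lies in no bag.

A tree decomposition must satisfy three properties: every vertex lies in some bag; for every edge, both endpoints lie together in some bag; and for every vertex, the bags containing it form a connected subtree. Here edge (a,b) lies in no bag, so the decomposition is invalid.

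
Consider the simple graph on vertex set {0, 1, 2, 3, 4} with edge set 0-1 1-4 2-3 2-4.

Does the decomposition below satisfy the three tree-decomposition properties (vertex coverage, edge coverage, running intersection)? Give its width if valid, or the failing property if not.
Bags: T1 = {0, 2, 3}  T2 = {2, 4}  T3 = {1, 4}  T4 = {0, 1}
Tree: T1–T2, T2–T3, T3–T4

No — bags containing vertex 0 are not connected in the tree.

A tree decomposition must satisfy three properties: every vertex lies in some bag; for every edge, both endpoints lie together in some bag; and for every vertex, the bags containing it form a connected subtree. Here bags containing vertex 0 are not connected in the tree, so the decomposition is invalid.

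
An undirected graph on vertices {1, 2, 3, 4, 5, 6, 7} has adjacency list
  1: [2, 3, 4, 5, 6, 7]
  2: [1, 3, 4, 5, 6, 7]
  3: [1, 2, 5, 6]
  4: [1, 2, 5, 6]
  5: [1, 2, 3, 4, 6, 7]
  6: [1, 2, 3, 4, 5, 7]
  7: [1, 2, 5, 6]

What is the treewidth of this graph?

4

A width-4 tree decomposition is:
Bags: B1 = {1, 2, 3, 5, 6}  B2 = {1, 2, 4, 5, 6}  B3 = {1, 2, 5, 6, 7}
Tree: B1–B2, B2–B3
Each bag holds 5 vertices, so the decomposition has width 4, which upper-bounds the treewidth. On the other hand G contains the 5-clique {1, 2, 3, 5, 6}. A clique must lie in a single bag of any decomposition, so no decomposition can have width below 4. Hence tw(G) = 4 exactly.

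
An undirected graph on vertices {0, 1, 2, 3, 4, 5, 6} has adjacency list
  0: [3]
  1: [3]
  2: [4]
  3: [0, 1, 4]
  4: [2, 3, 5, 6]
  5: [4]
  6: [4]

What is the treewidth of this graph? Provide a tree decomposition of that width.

Treewidth 1.
One such decomposition:
Bags: B1 = {1, 3}  B2 = {3, 4}  B3 = {4, 5}  B4 = {2, 4}  B5 = {4, 6}  B6 = {0, 3}
Tree: B1–B2, B2–B3, B2–B4, B4–B5, B1–B6

Each bag holds 2 vertices, so the decomposition has width 1, which upper-bounds the treewidth. Any graph with an edge has treewidth ≥ 1, and G has the edge 1–3. Hence tw(G) = 1 exactly.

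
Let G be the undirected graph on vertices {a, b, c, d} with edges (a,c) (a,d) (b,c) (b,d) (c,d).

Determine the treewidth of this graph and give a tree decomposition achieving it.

Treewidth 2.
Bags: B1 = {b, c, d}  B2 = {a, c, d}
Tree: B1–B2

Every bag has size at most 3, so the width is 3 − 1 = 2 and tw(G) ≤ 2. Conversely, {a, c, d} is a clique of size 3, and the vertices of any clique must share a bag in every tree decomposition; so some bag has ≥ 3 vertices and tw(G) ≥ 2. The upper and lower bounds meet at 2, so that is the treewidth.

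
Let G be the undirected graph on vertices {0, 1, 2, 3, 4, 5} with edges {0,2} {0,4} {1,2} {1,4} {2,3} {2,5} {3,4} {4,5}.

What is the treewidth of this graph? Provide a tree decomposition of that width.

Treewidth 2.
Bags: B1 = {1, 2, 4}  B2 = {2, 3, 4}  B3 = {0, 2, 4}  B4 = {2, 4, 5}
Tree: B1–B2, B2–B3, B3–B4

Each bag holds 3 vertices, so the decomposition has width 2, which upper-bounds the treewidth. The edges 1–4–3–2–1 form a cycle, so G is not a tree and its treewidth is at least 2. Hence tw(G) = 2 exactly.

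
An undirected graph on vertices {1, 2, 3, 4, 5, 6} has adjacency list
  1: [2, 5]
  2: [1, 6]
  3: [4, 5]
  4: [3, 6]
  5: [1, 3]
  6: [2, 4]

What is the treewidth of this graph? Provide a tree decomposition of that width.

Treewidth 2.
One such decomposition:
Bags: B1 = {3, 4, 5}  B2 = {1, 4, 5}  B3 = {1, 2, 4}  B4 = {2, 4, 6}
Tree: B1–B2, B2–B3, B3–B4

Every bag has size at most 3, so the width is 3 − 1 = 2 and tw(G) ≤ 2. The edges 4–3–5–1–2–6–4 form a cycle, so G is not a tree and its treewidth is at least 2. Therefore the treewidth is 2.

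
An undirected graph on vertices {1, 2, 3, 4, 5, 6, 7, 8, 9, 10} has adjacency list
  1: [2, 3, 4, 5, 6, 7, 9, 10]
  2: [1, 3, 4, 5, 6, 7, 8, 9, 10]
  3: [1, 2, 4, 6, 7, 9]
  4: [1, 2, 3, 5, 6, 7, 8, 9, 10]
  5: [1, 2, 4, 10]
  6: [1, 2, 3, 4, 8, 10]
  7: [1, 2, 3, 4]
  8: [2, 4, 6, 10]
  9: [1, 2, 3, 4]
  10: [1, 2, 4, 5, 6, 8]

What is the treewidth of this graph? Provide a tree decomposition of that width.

The largest bag has 5 vertices, giving width 4; this decomposition certifies tw(G) ≤ 4. Conversely, {2, 4, 6, 8, 10} is a clique of size 5, and the vertices of any clique must share a bag in every tree decomposition; so some bag has ≥ 5 vertices and tw(G) ≥ 4. The upper and lower bounds meet at 4, so that is the treewidth.

Treewidth 4.
One such decomposition:
Bags: B1 = {1, 2, 4, 6, 10}  B2 = {1, 2, 3, 4, 6}  B3 = {1, 2, 4, 5, 10}  B4 = {1, 2, 3, 4, 7}  B5 = {2, 4, 6, 8, 10}  B6 = {1, 2, 3, 4, 9}
Tree: B1–B2, B1–B3, B2–B4, B1–B5, B2–B6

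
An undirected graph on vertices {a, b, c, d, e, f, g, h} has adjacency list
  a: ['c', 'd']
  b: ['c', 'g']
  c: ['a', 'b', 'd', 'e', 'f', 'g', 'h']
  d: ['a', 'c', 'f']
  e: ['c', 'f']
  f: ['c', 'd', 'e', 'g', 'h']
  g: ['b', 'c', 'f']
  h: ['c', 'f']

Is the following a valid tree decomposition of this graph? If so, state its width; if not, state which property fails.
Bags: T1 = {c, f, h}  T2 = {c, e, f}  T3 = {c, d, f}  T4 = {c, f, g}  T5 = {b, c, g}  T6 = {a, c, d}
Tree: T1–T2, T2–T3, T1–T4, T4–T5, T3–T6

Checking the three conditions: (i) the bags cover all of {a, b, c, d, e, f, g, h}; (ii) for each edge, some bag contains both endpoints; (iii) the bags containing any fixed vertex form a subtree. All hold, so the decomposition is valid with width 3 − 1 = 2.

Yes; width 2.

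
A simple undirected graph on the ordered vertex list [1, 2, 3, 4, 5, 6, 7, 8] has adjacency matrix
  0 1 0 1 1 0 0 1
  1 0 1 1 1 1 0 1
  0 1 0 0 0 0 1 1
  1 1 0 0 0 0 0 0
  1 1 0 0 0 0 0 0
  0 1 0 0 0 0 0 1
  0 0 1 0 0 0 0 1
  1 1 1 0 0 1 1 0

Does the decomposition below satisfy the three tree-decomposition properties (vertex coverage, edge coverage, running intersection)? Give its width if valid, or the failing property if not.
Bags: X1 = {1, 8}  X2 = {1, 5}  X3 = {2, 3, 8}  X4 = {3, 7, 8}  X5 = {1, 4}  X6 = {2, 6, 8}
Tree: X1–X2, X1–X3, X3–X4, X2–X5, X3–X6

No — edge (2,1) lies in no bag.

A tree decomposition must satisfy three properties: every vertex lies in some bag; for every edge, both endpoints lie together in some bag; and for every vertex, the bags containing it form a connected subtree. Here edge (2,1) lies in no bag, so the decomposition is invalid.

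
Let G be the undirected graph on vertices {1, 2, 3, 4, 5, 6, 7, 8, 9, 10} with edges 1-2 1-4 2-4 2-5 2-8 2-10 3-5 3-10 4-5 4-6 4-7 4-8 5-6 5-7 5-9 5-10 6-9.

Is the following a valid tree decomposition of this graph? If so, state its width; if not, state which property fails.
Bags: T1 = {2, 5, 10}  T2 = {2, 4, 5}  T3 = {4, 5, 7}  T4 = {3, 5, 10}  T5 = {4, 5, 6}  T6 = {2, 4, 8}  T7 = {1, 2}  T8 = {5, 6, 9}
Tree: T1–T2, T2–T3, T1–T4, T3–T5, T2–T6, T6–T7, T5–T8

A tree decomposition must satisfy three properties: every vertex lies in some bag; for every edge, both endpoints lie together in some bag; and for every vertex, the bags containing it form a connected subtree. Here edge (4,1) lies in no bag, so the decomposition is invalid.

No — edge (4,1) lies in no bag.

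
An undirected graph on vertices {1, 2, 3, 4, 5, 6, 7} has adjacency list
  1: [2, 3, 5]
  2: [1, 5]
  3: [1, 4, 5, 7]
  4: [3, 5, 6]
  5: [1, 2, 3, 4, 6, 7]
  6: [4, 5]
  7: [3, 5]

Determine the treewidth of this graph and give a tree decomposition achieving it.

Each bag holds 3 vertices, so the decomposition has width 2, which upper-bounds the treewidth. On the other hand G contains the 3-clique {1, 2, 5}. A clique must lie in a single bag of any decomposition, so no decomposition can have width below 2. Therefore the treewidth is 2.

Treewidth 2.
Bags: B1 = {3, 4, 5}  B2 = {4, 5, 6}  B3 = {3, 5, 7}  B4 = {1, 3, 5}  B5 = {1, 2, 5}
Tree: B1–B2, B1–B3, B3–B4, B4–B5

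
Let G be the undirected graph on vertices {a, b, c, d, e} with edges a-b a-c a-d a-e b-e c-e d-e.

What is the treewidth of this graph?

2

A width-2 tree decomposition is:
Bags: B1 = {a, c, e}  B2 = {a, d, e}  B3 = {a, b, e}
Tree: B1–B2, B2–B3
Every bag has size at most 3, so the width is 3 − 1 = 2 and tw(G) ≤ 2. For the lower bound, the 3 vertices {a, d, e} are pairwise adjacent, and any tree decomposition puts a clique entirely inside one bag — forcing width ≥ 2. Therefore the treewidth is 2.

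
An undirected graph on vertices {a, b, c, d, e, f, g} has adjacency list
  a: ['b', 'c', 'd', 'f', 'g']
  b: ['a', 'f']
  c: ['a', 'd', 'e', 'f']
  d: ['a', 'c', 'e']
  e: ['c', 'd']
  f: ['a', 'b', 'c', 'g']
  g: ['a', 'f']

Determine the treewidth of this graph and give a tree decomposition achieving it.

Every bag has size at most 3, so the width is 3 − 1 = 2 and tw(G) ≤ 2. For the lower bound, the 3 vertices {c, d, e} are pairwise adjacent, and any tree decomposition puts a clique entirely inside one bag — forcing width ≥ 2. Therefore the treewidth is 2.

Treewidth 2.
One such decomposition:
Bags: B1 = {a, c, f}  B2 = {a, f, g}  B3 = {a, c, d}  B4 = {c, d, e}  B5 = {a, b, f}
Tree: B1–B2, B1–B3, B3–B4, B1–B5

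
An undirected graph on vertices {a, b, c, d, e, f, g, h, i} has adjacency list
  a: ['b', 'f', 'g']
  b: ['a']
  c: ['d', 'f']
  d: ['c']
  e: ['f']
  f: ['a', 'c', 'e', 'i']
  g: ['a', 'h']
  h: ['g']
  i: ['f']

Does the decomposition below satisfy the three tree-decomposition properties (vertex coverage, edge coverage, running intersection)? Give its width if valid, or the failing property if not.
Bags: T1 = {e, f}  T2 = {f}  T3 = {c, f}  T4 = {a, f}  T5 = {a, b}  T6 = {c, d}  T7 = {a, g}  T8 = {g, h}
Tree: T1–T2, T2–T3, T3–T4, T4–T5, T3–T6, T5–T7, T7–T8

A tree decomposition must satisfy three properties: every vertex lies in some bag; for every edge, both endpoints lie together in some bag; and for every vertex, the bags containing it form a connected subtree. Here vertex i appears in no bag, so the decomposition is invalid.

No — vertex i appears in no bag.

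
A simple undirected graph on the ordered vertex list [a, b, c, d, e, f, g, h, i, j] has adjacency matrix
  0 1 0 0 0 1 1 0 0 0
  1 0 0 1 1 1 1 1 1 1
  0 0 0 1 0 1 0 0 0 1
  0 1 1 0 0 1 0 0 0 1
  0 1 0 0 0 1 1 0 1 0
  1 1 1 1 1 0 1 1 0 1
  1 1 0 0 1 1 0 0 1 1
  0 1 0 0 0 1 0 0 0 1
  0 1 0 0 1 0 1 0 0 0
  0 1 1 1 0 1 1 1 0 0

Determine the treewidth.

A width-3 tree decomposition is:
Bags: B1 = {b, d, f, j}  B2 = {b, f, g, j}  B3 = {c, d, f, j}  B4 = {b, e, f, g}  B5 = {b, e, g, i}  B6 = {a, b, f, g}  B7 = {b, f, h, j}
Tree: B1–B2, B1–B3, B2–B4, B4–B5, B4–B6, B1–B7
The largest bag has 4 vertices, giving width 3; this decomposition certifies tw(G) ≤ 3. Conversely, {c, d, f, j} is a clique of size 4, and the vertices of any clique must share a bag in every tree decomposition; so some bag has ≥ 4 vertices and tw(G) ≥ 3. The upper and lower bounds meet at 3, so that is the treewidth.

3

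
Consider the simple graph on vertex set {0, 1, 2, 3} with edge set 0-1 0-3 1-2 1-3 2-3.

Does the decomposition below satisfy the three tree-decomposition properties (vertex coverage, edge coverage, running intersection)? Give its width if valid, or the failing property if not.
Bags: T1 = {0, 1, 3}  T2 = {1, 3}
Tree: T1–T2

A tree decomposition must satisfy three properties: every vertex lies in some bag; for every edge, both endpoints lie together in some bag; and for every vertex, the bags containing it form a connected subtree. Here vertex 2 appears in no bag, so the decomposition is invalid.

No — vertex 2 appears in no bag.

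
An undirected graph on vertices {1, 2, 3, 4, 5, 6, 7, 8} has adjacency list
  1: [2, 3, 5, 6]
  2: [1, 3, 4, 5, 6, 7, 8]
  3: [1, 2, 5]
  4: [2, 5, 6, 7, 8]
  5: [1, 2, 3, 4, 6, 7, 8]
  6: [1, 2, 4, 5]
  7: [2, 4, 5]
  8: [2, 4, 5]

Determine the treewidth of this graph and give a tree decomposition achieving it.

Every bag has size at most 4, so the width is 4 − 1 = 3 and tw(G) ≤ 3. Conversely, {1, 2, 3, 5} is a clique of size 4, and the vertices of any clique must share a bag in every tree decomposition; so some bag has ≥ 4 vertices and tw(G) ≥ 3. Therefore the treewidth is 3.

Treewidth 3.
One such decomposition:
Bags: B1 = {1, 2, 5, 6}  B2 = {1, 2, 3, 5}  B3 = {2, 4, 5, 6}  B4 = {2, 4, 5, 8}  B5 = {2, 4, 5, 7}
Tree: B1–B2, B1–B3, B3–B4, B3–B5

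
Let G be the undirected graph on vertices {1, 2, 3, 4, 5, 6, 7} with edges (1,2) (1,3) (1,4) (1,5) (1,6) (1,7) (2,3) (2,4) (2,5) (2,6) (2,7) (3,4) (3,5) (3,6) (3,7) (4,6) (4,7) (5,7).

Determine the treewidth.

4

A width-4 tree decomposition is:
Bags: B1 = {1, 2, 3, 5, 7}  B2 = {1, 2, 3, 4, 7}  B3 = {1, 2, 3, 4, 6}
Tree: B1–B2, B2–B3
Each bag holds 5 vertices, so the decomposition has width 4, which upper-bounds the treewidth. On the other hand G contains the 5-clique {1, 2, 3, 4, 6}. A clique must lie in a single bag of any decomposition, so no decomposition can have width below 4. The upper and lower bounds meet at 4, so that is the treewidth.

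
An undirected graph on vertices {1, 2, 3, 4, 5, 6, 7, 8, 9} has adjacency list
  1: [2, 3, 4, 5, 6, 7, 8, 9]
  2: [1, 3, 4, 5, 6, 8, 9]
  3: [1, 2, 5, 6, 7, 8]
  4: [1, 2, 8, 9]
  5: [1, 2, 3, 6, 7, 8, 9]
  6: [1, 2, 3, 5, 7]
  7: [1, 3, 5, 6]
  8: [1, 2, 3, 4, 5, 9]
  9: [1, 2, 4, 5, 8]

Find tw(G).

A width-4 tree decomposition is:
Bags: B1 = {1, 2, 3, 5, 8}  B2 = {1, 2, 3, 5, 6}  B3 = {1, 2, 5, 8, 9}  B4 = {1, 3, 5, 6, 7}  B5 = {1, 2, 4, 8, 9}
Tree: B1–B2, B1–B3, B2–B4, B3–B5
The largest bag has 5 vertices, giving width 4; this decomposition certifies tw(G) ≤ 4. On the other hand G contains the 5-clique {1, 2, 4, 8, 9}. A clique must lie in a single bag of any decomposition, so no decomposition can have width below 4. Hence tw(G) = 4 exactly.

4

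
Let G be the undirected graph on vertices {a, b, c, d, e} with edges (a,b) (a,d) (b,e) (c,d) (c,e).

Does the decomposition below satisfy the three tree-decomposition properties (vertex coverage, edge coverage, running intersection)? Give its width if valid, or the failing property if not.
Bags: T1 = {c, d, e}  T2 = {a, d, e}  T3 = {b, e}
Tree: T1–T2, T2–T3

A tree decomposition must satisfy three properties: every vertex lies in some bag; for every edge, both endpoints lie together in some bag; and for every vertex, the bags containing it form a connected subtree. Here edge (a,b) lies in no bag, so the decomposition is invalid.

No — edge (a,b) lies in no bag.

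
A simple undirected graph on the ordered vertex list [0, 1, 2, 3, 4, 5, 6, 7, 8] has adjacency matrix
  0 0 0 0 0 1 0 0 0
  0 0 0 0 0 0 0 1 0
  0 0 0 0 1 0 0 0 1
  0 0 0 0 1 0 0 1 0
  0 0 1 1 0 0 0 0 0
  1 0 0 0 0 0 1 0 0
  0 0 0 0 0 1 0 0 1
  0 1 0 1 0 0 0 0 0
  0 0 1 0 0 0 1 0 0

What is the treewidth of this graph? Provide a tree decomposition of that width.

The largest bag has 2 vertices, giving width 1; this decomposition certifies tw(G) ≤ 1. Since G has at least one edge (e.g. 0–5), it is not an edgeless graph, so tw(G) ≥ 1. Therefore the treewidth is 1.

Treewidth 1.
Bags: B1 = {0, 5}  B2 = {5, 6}  B3 = {6, 8}  B4 = {2, 8}  B5 = {2, 4}  B6 = {3, 4}  B7 = {3, 7}  B8 = {1, 7}
Tree: B1–B2, B2–B3, B3–B4, B4–B5, B5–B6, B6–B7, B7–B8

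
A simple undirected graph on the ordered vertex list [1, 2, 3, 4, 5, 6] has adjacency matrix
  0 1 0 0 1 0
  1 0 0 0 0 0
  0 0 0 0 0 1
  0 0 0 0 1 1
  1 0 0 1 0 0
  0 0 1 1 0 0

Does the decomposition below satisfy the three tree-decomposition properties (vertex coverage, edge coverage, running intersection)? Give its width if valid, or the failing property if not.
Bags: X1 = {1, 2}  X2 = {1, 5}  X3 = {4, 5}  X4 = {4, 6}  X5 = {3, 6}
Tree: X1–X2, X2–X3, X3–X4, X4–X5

Every vertex of G appears in some bag (union = {1, 2, 3, 4, 5, 6}); every edge is covered by a bag; and for each vertex v the set of bags containing v is connected in the bag tree. The decomposition is therefore valid. The largest bag has 2 vertices, so the width is 1.

Yes; width 1.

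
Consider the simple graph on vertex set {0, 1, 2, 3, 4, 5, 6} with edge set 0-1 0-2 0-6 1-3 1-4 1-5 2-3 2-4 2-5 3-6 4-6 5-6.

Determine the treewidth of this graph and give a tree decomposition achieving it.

Treewidth 3.
Bags: B1 = {1, 2, 4, 6}  B2 = {1, 2, 5, 6}  B3 = {0, 1, 2, 6}  B4 = {1, 2, 3, 6}
Tree: B1–B2, B2–B3, B3–B4

Each bag holds 4 vertices, so the decomposition has width 3, which upper-bounds the treewidth. For the lower bound: the 4 vertex sets {4,6}, {2,5}, {1}, {0} are disjoint, each induces a connected subgraph, and every pair is joined by at least one edge of G. Contracting each set to a single vertex therefore yields K_{4} as a minor, and since treewidth is minor-monotone, tw(G) ≥ tw(K_{4}) = 3. The upper and lower bounds meet at 3, so that is the treewidth.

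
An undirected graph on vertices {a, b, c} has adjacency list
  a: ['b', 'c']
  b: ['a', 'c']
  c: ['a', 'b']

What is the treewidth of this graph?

A width-2 tree decomposition is:
Bags: B1 = {a, b, c}
Tree: (single bag)
A single bag containing all 3 vertices is trivially a valid decomposition of width 2. For the lower bound, the 3 vertices {a, b, c} are pairwise adjacent, and any tree decomposition puts a clique entirely inside one bag — forcing width ≥ 2. Therefore the treewidth is 2.

2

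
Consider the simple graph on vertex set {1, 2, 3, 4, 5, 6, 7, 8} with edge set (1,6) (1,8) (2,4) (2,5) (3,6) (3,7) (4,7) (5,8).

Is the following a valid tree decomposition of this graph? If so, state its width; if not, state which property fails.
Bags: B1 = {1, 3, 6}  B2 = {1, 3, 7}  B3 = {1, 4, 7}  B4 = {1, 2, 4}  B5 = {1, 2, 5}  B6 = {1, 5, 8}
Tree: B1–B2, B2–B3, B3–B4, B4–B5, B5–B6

Yes; width 2.

Every vertex of G appears in some bag (union = {1, 2, 3, 4, 5, 6, 7, 8}); every edge is covered by a bag; and for each vertex v the set of bags containing v is connected in the bag tree. The decomposition is therefore valid. The largest bag has 3 vertices, so the width is 2.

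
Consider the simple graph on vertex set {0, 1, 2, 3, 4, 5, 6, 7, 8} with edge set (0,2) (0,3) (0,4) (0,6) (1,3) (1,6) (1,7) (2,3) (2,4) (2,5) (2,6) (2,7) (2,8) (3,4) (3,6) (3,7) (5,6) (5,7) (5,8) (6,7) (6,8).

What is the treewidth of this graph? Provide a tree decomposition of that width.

Treewidth 3.
One such decomposition:
Bags: B1 = {2, 5, 6, 7}  B2 = {2, 3, 6, 7}  B3 = {0, 2, 3, 6}  B4 = {2, 5, 6, 8}  B5 = {0, 2, 3, 4}  B6 = {1, 3, 6, 7}
Tree: B1–B2, B2–B3, B1–B4, B3–B5, B2–B6

Every bag has size at most 4, so the width is 4 − 1 = 3 and tw(G) ≤ 3. On the other hand G contains the 4-clique {1, 3, 6, 7}. A clique must lie in a single bag of any decomposition, so no decomposition can have width below 3. Hence tw(G) = 3 exactly.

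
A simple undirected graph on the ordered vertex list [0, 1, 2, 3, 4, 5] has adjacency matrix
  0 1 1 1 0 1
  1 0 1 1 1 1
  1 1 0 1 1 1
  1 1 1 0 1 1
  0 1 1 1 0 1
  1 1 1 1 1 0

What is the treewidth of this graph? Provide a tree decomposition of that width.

Treewidth 4.
One optimal decomposition is:
Bags: B1 = {1, 2, 3, 4, 5}  B2 = {0, 1, 2, 3, 5}
Tree: B1–B2

Each bag holds 5 vertices, so the decomposition has width 4, which upper-bounds the treewidth. On the other hand G contains the 5-clique {0, 1, 2, 3, 5}. A clique must lie in a single bag of any decomposition, so no decomposition can have width below 4. Combining the bounds, tw(G) = 4.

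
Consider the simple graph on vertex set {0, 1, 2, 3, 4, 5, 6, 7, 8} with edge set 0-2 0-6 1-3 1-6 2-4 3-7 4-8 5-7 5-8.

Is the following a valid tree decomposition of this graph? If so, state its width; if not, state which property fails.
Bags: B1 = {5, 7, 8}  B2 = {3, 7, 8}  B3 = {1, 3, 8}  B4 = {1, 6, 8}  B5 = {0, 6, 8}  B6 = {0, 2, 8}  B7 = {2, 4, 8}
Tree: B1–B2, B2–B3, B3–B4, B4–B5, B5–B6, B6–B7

Checking the three conditions: (i) the bags cover all of {0, 1, 2, 3, 4, 5, 6, 7, 8}; (ii) for each edge, some bag contains both endpoints; (iii) the bags containing any fixed vertex form a subtree. All hold, so the decomposition is valid with width 3 − 1 = 2.

Yes; width 2.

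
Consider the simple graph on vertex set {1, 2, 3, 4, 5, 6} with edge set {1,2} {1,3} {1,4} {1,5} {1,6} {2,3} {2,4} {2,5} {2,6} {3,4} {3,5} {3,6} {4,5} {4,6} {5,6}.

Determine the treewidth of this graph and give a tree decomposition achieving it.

Treewidth 5.
One optimal decomposition is:
Bags: B1 = {1, 2, 3, 4, 5, 6}
Tree: (single bag)

With just one bag of size 6, the width is 6 − 1 = 5, so tw(G) ≤ 5. For the lower bound, the 6 vertices {1, 2, 3, 4, 5, 6} are pairwise adjacent, and any tree decomposition puts a clique entirely inside one bag — forcing width ≥ 5. Hence tw(G) = 5 exactly.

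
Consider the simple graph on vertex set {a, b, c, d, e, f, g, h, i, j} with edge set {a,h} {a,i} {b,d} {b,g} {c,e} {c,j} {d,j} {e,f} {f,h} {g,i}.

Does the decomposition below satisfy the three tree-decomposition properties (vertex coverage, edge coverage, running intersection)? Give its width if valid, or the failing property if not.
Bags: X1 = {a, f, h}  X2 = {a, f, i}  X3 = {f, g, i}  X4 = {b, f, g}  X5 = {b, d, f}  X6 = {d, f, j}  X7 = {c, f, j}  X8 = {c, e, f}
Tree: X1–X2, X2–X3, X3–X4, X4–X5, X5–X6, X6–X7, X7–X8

Yes; width 2.

Checking the three conditions: (i) the bags cover all of {a, b, c, d, e, f, g, h, i, j}; (ii) for each edge, some bag contains both endpoints; (iii) the bags containing any fixed vertex form a subtree. All hold, so the decomposition is valid with width 3 − 1 = 2.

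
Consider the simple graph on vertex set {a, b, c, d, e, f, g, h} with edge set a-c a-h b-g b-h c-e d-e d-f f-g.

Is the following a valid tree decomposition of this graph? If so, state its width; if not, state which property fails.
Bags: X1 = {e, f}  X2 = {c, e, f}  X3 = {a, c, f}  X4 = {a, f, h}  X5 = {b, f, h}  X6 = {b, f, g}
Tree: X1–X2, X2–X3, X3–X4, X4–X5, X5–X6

No — vertex d appears in no bag.

A tree decomposition must satisfy three properties: every vertex lies in some bag; for every edge, both endpoints lie together in some bag; and for every vertex, the bags containing it form a connected subtree. Here vertex d appears in no bag, so the decomposition is invalid.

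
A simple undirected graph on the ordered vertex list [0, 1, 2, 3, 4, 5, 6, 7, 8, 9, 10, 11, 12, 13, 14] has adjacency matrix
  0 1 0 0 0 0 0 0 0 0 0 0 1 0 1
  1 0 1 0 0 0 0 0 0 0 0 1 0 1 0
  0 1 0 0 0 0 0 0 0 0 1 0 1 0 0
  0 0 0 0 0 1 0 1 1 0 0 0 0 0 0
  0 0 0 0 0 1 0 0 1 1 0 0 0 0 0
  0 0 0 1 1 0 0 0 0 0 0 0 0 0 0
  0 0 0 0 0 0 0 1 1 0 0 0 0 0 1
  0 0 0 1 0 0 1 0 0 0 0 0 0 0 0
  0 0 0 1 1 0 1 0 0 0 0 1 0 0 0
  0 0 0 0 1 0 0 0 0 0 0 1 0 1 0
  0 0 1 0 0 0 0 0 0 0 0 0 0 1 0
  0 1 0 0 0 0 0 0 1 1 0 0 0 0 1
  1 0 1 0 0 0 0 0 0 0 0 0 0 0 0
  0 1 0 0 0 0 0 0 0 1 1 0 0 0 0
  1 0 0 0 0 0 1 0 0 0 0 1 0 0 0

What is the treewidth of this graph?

3

A width-3 tree decomposition is:
Bags: B1 = {2, 10, 12, 13}  B2 = {1, 2, 12, 13}  B3 = {0, 1, 12, 13}  B4 = {0, 1, 9, 13}  B5 = {0, 1, 9, 11}  B6 = {0, 9, 11, 14}  B7 = {4, 9, 11, 14}  B8 = {4, 8, 11, 14}  B9 = {4, 6, 8, 14}  B10 = {4, 5, 6, 8}  B11 = {3, 5, 6, 8}  B12 = {3, 5, 6, 7}
Tree: B1–B2, B2–B3, B3–B4, B4–B5, B5–B6, B6–B7, B7–B8, B8–B9, B9–B10, B10–B11, B11–B12
Every bag has size at most 4, so the width is 4 − 1 = 3 and tw(G) ≤ 3. For the lower bound: the 4 vertex sets {2,10,12}, {13}, {1}, {0,9,11,14} are disjoint, each induces a connected subgraph, and every pair is joined by at least one edge of G. Contracting each set to a single vertex therefore yields K_{4} as a minor, and since treewidth is minor-monotone, tw(G) ≥ tw(K_{4}) = 3. Combining the bounds, tw(G) = 3.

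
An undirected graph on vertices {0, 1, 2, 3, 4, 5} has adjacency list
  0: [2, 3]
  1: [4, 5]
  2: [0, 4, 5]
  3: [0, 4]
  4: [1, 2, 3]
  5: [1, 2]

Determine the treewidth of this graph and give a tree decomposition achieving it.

The largest bag has 3 vertices, giving width 2; this decomposition certifies tw(G) ≤ 2. Since 3–0–2–4–3 is a cycle in G, G is not acyclic. Forests are exactly the graphs of treewidth ≤ 1, so tw(G) ≥ 2. Hence tw(G) = 2 exactly.

Treewidth 2.
Bags: B1 = {0, 3, 4}  B2 = {0, 2, 4}  B3 = {1, 2, 4}  B4 = {1, 2, 5}
Tree: B1–B2, B2–B3, B3–B4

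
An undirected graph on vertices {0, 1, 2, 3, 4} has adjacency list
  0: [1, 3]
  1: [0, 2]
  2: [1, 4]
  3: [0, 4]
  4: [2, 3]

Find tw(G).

2

A width-2 tree decomposition is:
Bags: B1 = {0, 1, 2}  B2 = {0, 2, 4}  B3 = {0, 3, 4}
Tree: B1–B2, B2–B3
Every bag has size at most 3, so the width is 3 − 1 = 2 and tw(G) ≤ 2. Since 0–1–2–4–3–0 is a cycle in G, G is not acyclic. Forests are exactly the graphs of treewidth ≤ 1, so tw(G) ≥ 2. Combining the bounds, tw(G) = 2.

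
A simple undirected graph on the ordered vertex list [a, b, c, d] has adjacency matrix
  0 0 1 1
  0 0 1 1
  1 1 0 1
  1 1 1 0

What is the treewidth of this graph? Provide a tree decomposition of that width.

Every bag has size at most 3, so the width is 3 − 1 = 2 and tw(G) ≤ 2. For the lower bound, the 3 vertices {a, c, d} are pairwise adjacent, and any tree decomposition puts a clique entirely inside one bag — forcing width ≥ 2. Therefore the treewidth is 2.

Treewidth 2.
One such decomposition:
Bags: B1 = {b, c, d}  B2 = {a, c, d}
Tree: B1–B2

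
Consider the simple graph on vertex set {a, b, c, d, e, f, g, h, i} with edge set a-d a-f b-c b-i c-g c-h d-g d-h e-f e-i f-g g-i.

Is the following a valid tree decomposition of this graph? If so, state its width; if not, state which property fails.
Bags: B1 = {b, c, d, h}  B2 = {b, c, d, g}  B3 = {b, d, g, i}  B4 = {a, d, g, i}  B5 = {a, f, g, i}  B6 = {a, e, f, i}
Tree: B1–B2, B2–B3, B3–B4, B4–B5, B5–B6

Checking the three conditions: (i) the bags cover all of {a, b, c, d, e, f, g, h, i}; (ii) for each edge, some bag contains both endpoints; (iii) the bags containing any fixed vertex form a subtree. All hold, so the decomposition is valid with width 4 − 1 = 3.

Yes; width 3.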